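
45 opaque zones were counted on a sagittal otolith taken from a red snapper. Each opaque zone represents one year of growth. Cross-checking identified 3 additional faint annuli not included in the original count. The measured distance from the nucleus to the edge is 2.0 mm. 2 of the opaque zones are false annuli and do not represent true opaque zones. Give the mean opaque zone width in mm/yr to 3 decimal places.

0.043 mm/yr

After corrections the count is 45 − 2 + 3 = 46 opaque zones.
Extension rate ≈ 2.0 / 46 = 0.043 mm/yr.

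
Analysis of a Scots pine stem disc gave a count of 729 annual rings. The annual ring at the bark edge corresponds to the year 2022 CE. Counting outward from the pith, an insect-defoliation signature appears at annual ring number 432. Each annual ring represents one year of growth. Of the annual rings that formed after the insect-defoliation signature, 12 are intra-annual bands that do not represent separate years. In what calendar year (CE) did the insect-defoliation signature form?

729 − 432 = 297 annual rings lie beyond the insect-defoliation signature toward the bark edge.
Excluding 12 false annual rings: 297 − 12 = 285.
Counting back 285 years from 2022 CE places the insect-defoliation signature in 2022 − 285 = 1737 CE.

1737 CE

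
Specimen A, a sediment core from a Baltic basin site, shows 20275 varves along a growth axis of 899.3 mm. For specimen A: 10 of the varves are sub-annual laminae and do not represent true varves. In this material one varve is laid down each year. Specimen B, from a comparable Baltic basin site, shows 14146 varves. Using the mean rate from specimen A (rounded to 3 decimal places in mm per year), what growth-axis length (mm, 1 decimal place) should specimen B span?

Specimen A: correcting the raw count gives 20275 − 10 = 20265 true varves.
A: 899.3 mm over 20265 years gives 899.3 / 20265 ≈ 0.044 mm/yr.
Length of B = 0.044 × 14146 = 622.4 mm.

622.4 mm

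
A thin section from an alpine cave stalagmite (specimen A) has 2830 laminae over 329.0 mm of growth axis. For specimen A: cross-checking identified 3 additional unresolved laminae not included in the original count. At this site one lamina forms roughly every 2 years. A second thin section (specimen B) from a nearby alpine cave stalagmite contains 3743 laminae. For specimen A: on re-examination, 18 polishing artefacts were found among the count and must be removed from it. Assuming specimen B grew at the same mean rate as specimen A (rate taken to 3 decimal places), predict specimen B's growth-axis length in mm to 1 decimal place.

434.2 mm

Specimen A: adjusted count: 2830 − 18 + 3 = 2815 laminae.
Specimen A: at 2 years per lamina, 2815 × 2 = 5630 years.
A: Extension rate ≈ 329.0 / 5630 = 0.058 mm/yr.
Specimen B: at 2 years per lamina, 3743 × 2 = 7486 years. B's length ≈ 0.058 × 7486 = 434.2 mm.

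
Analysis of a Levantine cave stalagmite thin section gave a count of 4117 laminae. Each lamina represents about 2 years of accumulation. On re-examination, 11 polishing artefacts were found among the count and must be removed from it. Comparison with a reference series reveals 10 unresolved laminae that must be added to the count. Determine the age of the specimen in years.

After corrections the count is 4117 − 11 + 10 = 4116 laminae.
At 2 years per lamina, 4116 × 2 = 8232 years.

8232 years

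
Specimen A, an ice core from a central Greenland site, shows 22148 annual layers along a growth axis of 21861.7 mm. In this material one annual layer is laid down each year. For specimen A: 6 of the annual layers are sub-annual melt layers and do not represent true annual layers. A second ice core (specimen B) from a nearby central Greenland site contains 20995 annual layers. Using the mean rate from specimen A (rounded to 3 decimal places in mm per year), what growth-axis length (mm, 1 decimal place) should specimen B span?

Specimen A: correcting the raw count gives 22148 − 6 = 22142 true annual layers.
A: Extension rate ≈ 21861.7 / 22142 = 0.987 mm/year.
B's length ≈ 0.987 × 20995 = 20722.1 mm.

20722.1 mm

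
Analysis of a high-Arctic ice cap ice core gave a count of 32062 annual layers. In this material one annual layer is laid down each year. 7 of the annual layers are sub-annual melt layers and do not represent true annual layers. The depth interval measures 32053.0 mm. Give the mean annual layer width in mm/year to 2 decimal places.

True annual layer count = 32062 − 7 = 32055.
Extension rate ≈ 32053.0 / 32055 = 1.00 mm/year.

1.00 mm/year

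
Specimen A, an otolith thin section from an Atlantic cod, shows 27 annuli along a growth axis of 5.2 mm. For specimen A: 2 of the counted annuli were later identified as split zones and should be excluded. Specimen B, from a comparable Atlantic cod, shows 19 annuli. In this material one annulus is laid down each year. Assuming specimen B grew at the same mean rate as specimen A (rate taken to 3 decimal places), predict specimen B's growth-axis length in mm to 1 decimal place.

4.0 mm

Specimen A: true annulus count = 27 − 2 = 25.
A: Mean rate = 5.2 mm / 25 years ≈ 0.208 mm per year.
B's length ≈ 0.208 × 19 = 4.0 mm.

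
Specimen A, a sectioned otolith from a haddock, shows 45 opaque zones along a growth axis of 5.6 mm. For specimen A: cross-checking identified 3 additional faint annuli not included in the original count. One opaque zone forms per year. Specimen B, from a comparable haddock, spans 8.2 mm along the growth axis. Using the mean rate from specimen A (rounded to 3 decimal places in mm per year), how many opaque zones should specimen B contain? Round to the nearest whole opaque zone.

70 opaque zones

Specimen A: true opaque zone count = 45 + 3 = 48.
A: Mean rate = 5.6 mm / 48 years ≈ 0.117 mm per year.
For B, 8.2 / 0.117 = 70.09 years ≈ 70 opaque zones.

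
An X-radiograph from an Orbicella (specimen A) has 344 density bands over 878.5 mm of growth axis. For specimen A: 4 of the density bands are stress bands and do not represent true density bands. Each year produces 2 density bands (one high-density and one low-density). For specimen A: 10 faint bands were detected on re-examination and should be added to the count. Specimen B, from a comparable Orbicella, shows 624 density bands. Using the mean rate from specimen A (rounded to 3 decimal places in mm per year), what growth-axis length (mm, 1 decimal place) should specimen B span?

1566.2 mm

Specimen A: true density band count = 344 − 4 + 10 = 350.
Specimen A: with 2 density bands per year, 350 / 2 = 175 years.
A: Extension rate ≈ 878.5 / 175 = 5.020 mm/yr.
Specimen B: dividing by 2 density bands per year: 624 / 2 = 312 years. Length of B = 5.020 × 312 = 1566.2 mm.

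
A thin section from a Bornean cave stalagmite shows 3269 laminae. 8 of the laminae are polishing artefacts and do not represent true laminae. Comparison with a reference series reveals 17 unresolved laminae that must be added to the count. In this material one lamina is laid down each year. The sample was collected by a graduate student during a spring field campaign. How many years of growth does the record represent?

3278 years

Adjusted count: 3269 − 8 + 17 = 3278 laminae.
With a one-to-one lamina periodicity this is 3278 years.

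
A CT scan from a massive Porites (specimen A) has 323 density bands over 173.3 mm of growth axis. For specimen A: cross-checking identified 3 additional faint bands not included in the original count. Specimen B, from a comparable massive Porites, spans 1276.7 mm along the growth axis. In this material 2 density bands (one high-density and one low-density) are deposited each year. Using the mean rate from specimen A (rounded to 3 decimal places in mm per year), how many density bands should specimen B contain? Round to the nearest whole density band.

Specimen A: correcting the raw count gives 323 + 3 = 326 true density bands.
Specimen A: 326 density bands at 2 per year is 326 / 2 = 163 years.
A: Extension rate ≈ 173.3 / 163 = 1.063 mm per year.
Specimen B: 1276.7 mm / 1.063 mm per year = 1201.03 years; at 2 density bands per year that is 1201.03 × 2 ≈ 2402 density bands.

2402 density bands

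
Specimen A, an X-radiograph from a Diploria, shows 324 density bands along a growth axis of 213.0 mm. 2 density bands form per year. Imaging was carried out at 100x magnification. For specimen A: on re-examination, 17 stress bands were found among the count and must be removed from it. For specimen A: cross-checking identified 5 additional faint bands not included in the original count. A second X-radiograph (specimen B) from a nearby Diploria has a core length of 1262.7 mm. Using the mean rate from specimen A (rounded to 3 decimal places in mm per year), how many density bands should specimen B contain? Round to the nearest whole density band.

Specimen A: correcting the raw count gives 324 − 17 + 5 = 312 true density bands.
Specimen A: with 2 density bands per year, 312 / 2 = 156 years.
A: Mean rate = 213.0 mm / 156 years ≈ 1.365 mm/year.
For B, 1262.7 / 1.365 = 925.05 years; at 2 density bands per year that is 925.05 × 2 ≈ 1850 density bands.

1850 density bands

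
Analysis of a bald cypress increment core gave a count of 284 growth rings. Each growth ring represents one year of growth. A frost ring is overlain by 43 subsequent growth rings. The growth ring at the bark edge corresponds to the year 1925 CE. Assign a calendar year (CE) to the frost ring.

1882 CE

43 growth rings post-date the frost ring.
Counting back 43 years from 1925 CE places the frost ring in 1925 − 43 = 1882 CE.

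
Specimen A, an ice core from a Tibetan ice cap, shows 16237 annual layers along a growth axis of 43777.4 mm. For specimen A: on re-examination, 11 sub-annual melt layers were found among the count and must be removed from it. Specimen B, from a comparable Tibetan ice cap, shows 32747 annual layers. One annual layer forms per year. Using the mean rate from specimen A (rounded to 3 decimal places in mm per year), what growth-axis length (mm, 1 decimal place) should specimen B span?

88351.4 mm

Specimen A: adjusted count: 16237 − 11 = 16226 annual layers.
A: 43777.4 mm over 16226 years gives 43777.4 / 16226 ≈ 2.698 mm per year.
For B, 2.698 mm/year × 32747 years = 88351.4 mm.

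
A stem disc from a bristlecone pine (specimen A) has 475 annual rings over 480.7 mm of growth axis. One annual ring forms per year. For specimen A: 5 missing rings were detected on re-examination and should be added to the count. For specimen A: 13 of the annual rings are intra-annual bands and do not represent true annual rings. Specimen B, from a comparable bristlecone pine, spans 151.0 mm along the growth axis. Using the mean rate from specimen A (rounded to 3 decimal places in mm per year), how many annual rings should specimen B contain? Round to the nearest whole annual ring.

147 annual rings

Specimen A: true annual ring count = 475 − 13 + 5 = 467.
A: 480.7 mm over 467 years gives 480.7 / 467 ≈ 1.029 mm per year.
Specimen B: 151.0 mm / 1.029 mm per year = 146.74 years ≈ 147 annual rings.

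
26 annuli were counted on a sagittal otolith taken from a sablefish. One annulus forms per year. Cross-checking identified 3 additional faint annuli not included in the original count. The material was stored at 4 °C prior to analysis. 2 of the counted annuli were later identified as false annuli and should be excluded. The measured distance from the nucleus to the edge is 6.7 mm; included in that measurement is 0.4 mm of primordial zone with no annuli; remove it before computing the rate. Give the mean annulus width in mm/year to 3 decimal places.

Correcting the raw count gives 26 − 2 + 3 = 27 true annuli.
The growth record spans 6.7 − 0.4 = 6.3 mm.
Extension rate ≈ 6.3 / 27 = 0.233 mm/year.

0.233 mm/year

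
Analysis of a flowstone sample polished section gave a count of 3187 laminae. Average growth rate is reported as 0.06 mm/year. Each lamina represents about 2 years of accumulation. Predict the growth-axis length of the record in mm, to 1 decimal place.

382.4 mm

3187 laminae at 2 years each span 3187 × 2 = 6374 years.
6374 years at 0.06 mm/year gives 0.06 × 6374 = 382.4 mm.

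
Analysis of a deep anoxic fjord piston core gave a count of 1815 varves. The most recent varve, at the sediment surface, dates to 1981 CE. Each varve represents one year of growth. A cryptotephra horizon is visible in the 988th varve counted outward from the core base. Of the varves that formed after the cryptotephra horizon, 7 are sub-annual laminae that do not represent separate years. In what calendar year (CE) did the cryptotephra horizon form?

Between varve 988 and the sediment surface there are 1815 − 988 = 827 varves.
Excluding 7 false varves: 827 − 7 = 820.
Counting back 820 years from 1981 CE places the cryptotephra horizon in 1981 − 820 = 1161 CE.

1161 CE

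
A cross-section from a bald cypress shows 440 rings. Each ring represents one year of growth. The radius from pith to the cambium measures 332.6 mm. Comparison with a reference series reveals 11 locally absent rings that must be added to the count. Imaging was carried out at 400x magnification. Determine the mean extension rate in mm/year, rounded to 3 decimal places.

0.737 mm/year

Adjusted count: 440 + 11 = 451 rings.
Mean rate = 332.6 mm / 451 years ≈ 0.737 mm/year.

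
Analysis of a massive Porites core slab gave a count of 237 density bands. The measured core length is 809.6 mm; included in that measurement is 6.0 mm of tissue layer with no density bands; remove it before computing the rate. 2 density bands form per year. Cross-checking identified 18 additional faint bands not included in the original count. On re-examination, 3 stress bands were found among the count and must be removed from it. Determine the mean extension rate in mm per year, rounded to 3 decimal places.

6.378 mm per year

Adjusted count: 237 − 3 + 18 = 252 density bands.
With 2 density bands per year, 252 / 2 = 126 years.
Net length = 809.6 − 6.0 = 803.6 mm.
Mean rate = 803.6 mm / 126 years ≈ 6.378 mm per year.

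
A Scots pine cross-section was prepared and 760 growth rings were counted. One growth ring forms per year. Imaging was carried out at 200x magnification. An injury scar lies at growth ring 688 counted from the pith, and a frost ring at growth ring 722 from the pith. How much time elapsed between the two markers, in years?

34 years

Separation: 722 − 688 = 34 growth rings.
At one growth ring per year, 34 years elapsed between them.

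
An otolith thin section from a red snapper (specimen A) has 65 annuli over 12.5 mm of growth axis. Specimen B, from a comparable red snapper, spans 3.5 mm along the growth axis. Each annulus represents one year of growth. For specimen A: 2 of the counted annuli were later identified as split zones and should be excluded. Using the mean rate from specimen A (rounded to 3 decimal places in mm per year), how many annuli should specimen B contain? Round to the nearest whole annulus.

18 annuli

Specimen A: correcting the raw count gives 65 − 2 = 63 true annuli.
A: Mean rate = 12.5 mm / 63 years ≈ 0.198 mm per year.
For B, 3.5 / 0.198 = 17.68 years ≈ 18 annuli.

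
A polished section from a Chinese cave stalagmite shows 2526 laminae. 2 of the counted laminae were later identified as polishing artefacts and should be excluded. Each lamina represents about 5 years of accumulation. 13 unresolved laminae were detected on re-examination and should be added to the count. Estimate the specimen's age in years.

After corrections the count is 2526 − 2 + 13 = 2537 laminae.
2537 laminae at 5 years each span 2537 × 5 = 12685 years.

12685 years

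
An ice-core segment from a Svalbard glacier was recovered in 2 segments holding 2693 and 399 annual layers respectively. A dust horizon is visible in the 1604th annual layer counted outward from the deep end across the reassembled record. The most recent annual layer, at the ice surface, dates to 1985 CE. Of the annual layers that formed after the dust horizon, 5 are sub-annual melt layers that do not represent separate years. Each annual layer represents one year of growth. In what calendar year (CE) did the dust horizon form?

502 CE

Total annual layers = 2693 + 399 = 3092.
Between annual layer 1604 and the ice surface there are 3092 − 1604 = 1488 annual layers.
Excluding 5 false annual layers: 1488 − 5 = 1483.
The annual layer at the ice surface is 1985 CE, so the dust horizon dates to 1985 − 1483 = 502 CE.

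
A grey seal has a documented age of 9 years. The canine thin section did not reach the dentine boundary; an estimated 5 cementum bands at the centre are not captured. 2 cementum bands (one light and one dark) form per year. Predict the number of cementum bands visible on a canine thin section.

With 2 cementum bands per year, 9 years would produce 9 × 2 = 18 cementum bands.
Subtracting the 5 cementum bands not captured gives 18 − 5 = 13 cementum bands in the record.

13 cementum bands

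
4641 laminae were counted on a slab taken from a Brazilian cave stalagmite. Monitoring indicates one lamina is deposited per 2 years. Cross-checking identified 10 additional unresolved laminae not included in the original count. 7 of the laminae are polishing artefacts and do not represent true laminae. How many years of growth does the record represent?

9288 yr

True lamina count = 4641 − 7 + 10 = 4644.
4644 laminae at 2 years each span 4644 × 2 = 9288 years.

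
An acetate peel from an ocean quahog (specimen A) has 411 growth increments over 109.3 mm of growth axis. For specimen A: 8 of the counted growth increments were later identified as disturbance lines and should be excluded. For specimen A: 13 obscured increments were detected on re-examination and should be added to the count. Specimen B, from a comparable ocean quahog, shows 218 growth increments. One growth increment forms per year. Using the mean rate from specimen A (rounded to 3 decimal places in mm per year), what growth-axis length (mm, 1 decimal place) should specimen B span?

57.3 mm

Specimen A: true growth increment count = 411 − 8 + 13 = 416.
A: Mean rate = 109.3 mm / 416 years ≈ 0.263 mm/year.
Length of B = 0.263 × 218 = 57.3 mm.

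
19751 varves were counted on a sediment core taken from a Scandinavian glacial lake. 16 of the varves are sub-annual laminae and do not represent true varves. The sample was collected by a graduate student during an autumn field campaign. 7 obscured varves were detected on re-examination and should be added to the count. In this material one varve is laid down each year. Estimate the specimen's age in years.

Adjusted count: 19751 − 16 + 7 = 19742 varves.
With a one-to-one varve periodicity this is 19742 years.

19742 years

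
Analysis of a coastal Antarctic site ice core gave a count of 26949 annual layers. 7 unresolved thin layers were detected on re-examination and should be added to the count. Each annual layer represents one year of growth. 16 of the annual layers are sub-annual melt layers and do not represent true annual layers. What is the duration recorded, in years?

26940 years

True annual layer count = 26949 − 16 + 7 = 26940.
One annual layer per year makes the duration 26940 years.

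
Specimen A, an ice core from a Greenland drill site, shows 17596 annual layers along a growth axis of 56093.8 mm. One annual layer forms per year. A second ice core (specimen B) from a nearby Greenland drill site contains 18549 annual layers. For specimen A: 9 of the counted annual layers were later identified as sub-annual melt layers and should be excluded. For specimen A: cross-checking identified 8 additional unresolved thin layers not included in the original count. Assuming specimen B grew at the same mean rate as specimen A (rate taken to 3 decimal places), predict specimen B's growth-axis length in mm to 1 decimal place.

59134.2 mm

Specimen A: adjusted count: 17596 − 9 + 8 = 17595 annual layers.
A: Extension rate ≈ 56093.8 / 17595 = 3.188 mm/yr.
B's length ≈ 3.188 × 18549 = 59134.2 mm.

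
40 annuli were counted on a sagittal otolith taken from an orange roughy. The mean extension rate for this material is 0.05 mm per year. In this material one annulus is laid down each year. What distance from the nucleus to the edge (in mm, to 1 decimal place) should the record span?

2.0 mm

The record spans 40 years at 0.05 mm per year.
Predicted length = 0.05 mm/year × 40 years = 2.0 mm.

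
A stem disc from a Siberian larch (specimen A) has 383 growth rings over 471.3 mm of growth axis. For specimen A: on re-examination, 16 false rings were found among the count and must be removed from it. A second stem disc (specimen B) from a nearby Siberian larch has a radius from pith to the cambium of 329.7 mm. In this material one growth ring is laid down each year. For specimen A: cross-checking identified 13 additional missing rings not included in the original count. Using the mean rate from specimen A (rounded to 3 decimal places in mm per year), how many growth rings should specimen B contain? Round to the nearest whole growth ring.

Specimen A: adjusted count: 383 − 16 + 13 = 380 growth rings.
A: Mean rate = 471.3 mm / 380 years ≈ 1.240 mm per year.
For B, 329.7 / 1.240 = 265.89 years ≈ 266 growth rings.

266 growth rings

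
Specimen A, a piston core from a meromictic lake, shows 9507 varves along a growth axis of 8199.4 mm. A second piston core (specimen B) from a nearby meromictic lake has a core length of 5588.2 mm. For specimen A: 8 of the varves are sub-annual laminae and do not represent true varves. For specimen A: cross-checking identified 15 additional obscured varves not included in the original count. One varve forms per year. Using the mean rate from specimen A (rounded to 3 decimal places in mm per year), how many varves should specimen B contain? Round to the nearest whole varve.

6483 varves

Specimen A: adjusted count: 9507 − 8 + 15 = 9514 varves.
A: Mean rate = 8199.4 mm / 9514 years ≈ 0.862 mm per year.
Specimen B: 5588.2 mm / 0.862 mm per year = 6482.83 years ≈ 6483 varves.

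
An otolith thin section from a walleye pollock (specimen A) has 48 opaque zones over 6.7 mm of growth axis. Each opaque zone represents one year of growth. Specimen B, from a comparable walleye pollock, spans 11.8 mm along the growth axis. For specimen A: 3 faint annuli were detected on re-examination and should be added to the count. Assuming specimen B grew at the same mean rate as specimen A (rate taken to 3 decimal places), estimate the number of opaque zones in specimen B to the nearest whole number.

90 opaque zones

Specimen A: correcting the raw count gives 48 + 3 = 51 true opaque zones.
A: Mean rate = 6.7 mm / 51 years ≈ 0.131 mm/year.
B spans 11.8 / 0.131 = 90.08 years ≈ 90 opaque zones.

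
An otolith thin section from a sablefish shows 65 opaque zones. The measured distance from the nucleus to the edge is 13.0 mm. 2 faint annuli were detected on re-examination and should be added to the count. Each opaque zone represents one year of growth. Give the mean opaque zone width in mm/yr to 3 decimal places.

0.194 mm/yr

True opaque zone count = 65 + 2 = 67.
13.0 mm over 67 years gives 13.0 / 67 ≈ 0.194 mm/yr.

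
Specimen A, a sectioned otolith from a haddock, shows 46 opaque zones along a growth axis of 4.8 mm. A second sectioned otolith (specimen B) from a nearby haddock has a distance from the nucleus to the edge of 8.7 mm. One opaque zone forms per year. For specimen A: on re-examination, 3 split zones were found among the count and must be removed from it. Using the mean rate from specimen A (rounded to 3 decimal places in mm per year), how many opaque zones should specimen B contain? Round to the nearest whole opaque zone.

Specimen A: after corrections the count is 46 − 3 = 43 opaque zones.
A: Extension rate ≈ 4.8 / 43 = 0.112 mm/year.
For B, 8.7 / 0.112 = 77.68 years ≈ 78 opaque zones.

78 opaque zones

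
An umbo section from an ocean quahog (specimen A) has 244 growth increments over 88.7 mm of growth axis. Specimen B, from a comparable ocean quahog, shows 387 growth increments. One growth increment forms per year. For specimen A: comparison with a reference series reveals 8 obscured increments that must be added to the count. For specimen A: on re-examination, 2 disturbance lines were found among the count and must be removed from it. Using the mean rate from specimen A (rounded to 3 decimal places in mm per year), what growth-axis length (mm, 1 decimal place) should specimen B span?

Specimen A: correcting the raw count gives 244 − 2 + 8 = 250 true growth increments.
A: 88.7 mm over 250 years gives 88.7 / 250 ≈ 0.355 mm per year.
For B, 0.355 mm/year × 387 years = 137.4 mm.

137.4 mm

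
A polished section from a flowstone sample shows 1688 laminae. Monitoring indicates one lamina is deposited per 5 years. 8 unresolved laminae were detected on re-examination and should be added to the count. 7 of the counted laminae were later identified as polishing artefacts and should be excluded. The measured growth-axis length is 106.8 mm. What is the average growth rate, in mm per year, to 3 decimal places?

Correcting the raw count gives 1688 − 7 + 8 = 1689 true laminae.
1689 laminae at 5 years each span 1689 × 5 = 8445 years.
Mean rate = 106.8 mm / 8445 years ≈ 0.013 mm per year.

0.013 mm per year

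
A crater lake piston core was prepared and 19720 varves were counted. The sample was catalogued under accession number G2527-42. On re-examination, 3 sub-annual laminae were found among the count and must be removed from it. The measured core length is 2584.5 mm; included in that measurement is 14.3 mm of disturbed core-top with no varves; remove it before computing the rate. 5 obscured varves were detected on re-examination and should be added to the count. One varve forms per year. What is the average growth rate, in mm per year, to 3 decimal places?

Adjusted count: 19720 − 3 + 5 = 19722 varves.
Net length = 2584.5 − 14.3 = 2570.2 mm.
2570.2 mm over 19722 years gives 2570.2 / 19722 ≈ 0.130 mm per year.

0.130 mm per year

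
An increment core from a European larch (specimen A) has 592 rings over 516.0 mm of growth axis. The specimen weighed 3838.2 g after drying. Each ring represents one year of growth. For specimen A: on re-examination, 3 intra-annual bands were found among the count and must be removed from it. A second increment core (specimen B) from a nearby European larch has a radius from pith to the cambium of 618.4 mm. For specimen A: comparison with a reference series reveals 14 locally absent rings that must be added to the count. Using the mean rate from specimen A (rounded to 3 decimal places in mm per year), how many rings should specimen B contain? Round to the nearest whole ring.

Specimen A: correcting the raw count gives 592 − 3 + 14 = 603 true rings.
A: Mean rate = 516.0 mm / 603 years ≈ 0.856 mm/yr.
Specimen B: 618.4 mm / 0.856 mm per year = 722.43 years ≈ 722 rings.

722 rings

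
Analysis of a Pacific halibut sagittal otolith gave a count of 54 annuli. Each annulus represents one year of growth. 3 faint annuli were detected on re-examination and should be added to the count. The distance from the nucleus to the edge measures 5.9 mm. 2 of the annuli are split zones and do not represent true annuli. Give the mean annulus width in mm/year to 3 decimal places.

Adjusted count: 54 − 2 + 3 = 55 annuli.
5.9 mm over 55 years gives 5.9 / 55 ≈ 0.107 mm/year.

0.107 mm/year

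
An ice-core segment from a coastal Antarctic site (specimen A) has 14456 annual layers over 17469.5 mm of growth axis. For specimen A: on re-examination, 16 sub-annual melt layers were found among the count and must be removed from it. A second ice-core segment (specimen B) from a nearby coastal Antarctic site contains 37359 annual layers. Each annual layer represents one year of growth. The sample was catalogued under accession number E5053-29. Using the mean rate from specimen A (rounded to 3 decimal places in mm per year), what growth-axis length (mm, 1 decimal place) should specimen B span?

45204.4 mm

Specimen A: correcting the raw count gives 14456 − 16 = 14440 true annual layers.
A: 17469.5 mm over 14440 years gives 17469.5 / 14440 ≈ 1.210 mm/year.
B's length ≈ 1.210 × 37359 = 45204.4 mm.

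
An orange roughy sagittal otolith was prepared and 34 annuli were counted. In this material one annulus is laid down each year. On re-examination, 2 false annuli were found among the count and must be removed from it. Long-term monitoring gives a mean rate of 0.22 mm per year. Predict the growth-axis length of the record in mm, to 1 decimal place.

7.0 mm

True annulus count = 34 − 2 = 32.
Length ≈ 0.22 × 32 = 7.0 mm.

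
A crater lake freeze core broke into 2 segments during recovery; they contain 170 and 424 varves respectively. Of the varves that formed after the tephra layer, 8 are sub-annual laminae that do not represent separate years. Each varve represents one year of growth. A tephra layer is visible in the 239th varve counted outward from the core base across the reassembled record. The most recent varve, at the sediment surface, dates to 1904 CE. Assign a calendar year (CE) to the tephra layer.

Total varves = 170 + 424 = 594.
594 − 239 = 355 varves lie beyond the tephra layer toward the sediment surface.
Removing the 8 false varves leaves 355 − 8 = 347 true varves beyond the tephra layer.
1904 − 347 = 1557 CE.

1557 CE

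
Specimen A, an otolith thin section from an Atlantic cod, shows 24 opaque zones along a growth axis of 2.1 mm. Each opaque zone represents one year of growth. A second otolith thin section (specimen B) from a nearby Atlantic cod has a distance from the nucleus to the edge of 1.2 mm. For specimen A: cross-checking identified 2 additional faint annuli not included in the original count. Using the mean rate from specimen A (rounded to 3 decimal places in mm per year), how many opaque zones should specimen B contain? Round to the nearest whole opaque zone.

Specimen A: correcting the raw count gives 24 + 2 = 26 true opaque zones.
A: Extension rate ≈ 2.1 / 26 = 0.081 mm/yr.
For B, 1.2 / 0.081 = 14.81 years ≈ 15 opaque zones.

15 opaque zones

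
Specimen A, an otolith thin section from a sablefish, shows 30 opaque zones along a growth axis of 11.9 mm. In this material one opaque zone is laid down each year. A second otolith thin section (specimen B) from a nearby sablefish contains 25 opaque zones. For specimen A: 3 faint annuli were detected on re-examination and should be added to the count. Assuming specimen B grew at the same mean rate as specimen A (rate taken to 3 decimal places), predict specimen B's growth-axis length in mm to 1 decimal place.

9.0 mm

Specimen A: after corrections the count is 30 + 3 = 33 opaque zones.
A: Mean rate = 11.9 mm / 33 years ≈ 0.361 mm/yr.
B's length ≈ 0.361 × 25 = 9.0 mm.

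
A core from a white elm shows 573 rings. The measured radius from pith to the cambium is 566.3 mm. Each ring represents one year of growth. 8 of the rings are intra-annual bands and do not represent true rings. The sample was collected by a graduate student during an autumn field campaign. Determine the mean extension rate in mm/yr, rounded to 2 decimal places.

1.00 mm/yr

True ring count = 573 − 8 = 565.
Mean rate = 566.3 mm / 565 years ≈ 1.00 mm/yr.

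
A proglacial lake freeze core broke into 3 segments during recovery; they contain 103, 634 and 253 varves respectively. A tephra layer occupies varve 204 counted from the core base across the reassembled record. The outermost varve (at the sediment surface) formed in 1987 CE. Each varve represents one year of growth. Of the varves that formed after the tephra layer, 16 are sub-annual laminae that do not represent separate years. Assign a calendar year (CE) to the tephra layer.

1217 CE

Total varves = 103 + 634 + 253 = 990.
990 − 204 = 786 varves lie beyond the tephra layer toward the sediment surface.
Removing the 16 false varves leaves 786 − 16 = 770 true varves beyond the tephra layer.
Counting back 770 years from 1987 CE places the tephra layer in 1987 − 770 = 1217 CE.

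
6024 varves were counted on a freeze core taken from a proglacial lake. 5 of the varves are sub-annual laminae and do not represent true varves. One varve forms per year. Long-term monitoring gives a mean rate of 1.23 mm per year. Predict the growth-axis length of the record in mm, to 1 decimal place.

Adjusted count: 6024 − 5 = 6019 varves.
Predicted length = 1.23 mm/year × 6019 years = 7403.4 mm.

7403.4 mm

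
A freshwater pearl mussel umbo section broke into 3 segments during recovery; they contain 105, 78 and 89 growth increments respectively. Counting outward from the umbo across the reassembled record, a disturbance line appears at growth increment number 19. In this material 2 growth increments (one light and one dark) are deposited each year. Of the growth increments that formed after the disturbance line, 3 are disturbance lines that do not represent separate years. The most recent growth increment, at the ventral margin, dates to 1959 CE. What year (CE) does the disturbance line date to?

1834 CE

Total growth increments = 105 + 78 + 89 = 272.
The disturbance line sits at growth increment 19 from the umbo, so 272 − 19 = 253 growth increments formed after it.
Excluding 3 false growth increments: 253 − 3 = 250.
250 growth increments at 2 per year is 250 / 2 = 125 years.
Counting back 125 years from 1959 CE places the disturbance line in 1959 − 125 = 1834 CE.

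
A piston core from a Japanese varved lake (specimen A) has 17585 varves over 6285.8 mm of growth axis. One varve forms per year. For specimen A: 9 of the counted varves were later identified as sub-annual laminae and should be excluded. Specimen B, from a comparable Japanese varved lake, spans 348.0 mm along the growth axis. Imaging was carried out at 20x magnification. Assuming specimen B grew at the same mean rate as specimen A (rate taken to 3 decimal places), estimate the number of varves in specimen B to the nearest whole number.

972 varves

Specimen A: adjusted count: 17585 − 9 = 17576 varves.
A: Mean rate = 6285.8 mm / 17576 years ≈ 0.358 mm/yr.
For B, 348.0 / 0.358 = 972.07 years ≈ 972 varves.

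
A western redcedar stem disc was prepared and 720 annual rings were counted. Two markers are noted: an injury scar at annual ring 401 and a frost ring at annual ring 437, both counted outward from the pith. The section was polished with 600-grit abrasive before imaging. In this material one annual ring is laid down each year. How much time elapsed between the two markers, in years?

The two markers are separated by 437 − 401 = 36 annual rings.
That is 36 years at one annual ring per year.

36 years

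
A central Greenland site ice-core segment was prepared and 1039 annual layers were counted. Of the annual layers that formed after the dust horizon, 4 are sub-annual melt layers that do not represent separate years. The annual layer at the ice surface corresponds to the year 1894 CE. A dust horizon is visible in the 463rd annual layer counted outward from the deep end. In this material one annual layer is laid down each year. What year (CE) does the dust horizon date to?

1322 CE

Between annual layer 463 and the ice surface there are 1039 − 463 = 576 annual layers.
Excluding 4 false annual layers: 576 − 4 = 572.
1894 − 572 = 1322 CE.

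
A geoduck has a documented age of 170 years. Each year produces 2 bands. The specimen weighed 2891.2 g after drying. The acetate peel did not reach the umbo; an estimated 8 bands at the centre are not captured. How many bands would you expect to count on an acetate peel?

332 bands

170 years at 2 bands per year gives 170 × 2 = 340 bands.
Subtracting the 8 bands not captured gives 340 − 8 = 332 bands in the record.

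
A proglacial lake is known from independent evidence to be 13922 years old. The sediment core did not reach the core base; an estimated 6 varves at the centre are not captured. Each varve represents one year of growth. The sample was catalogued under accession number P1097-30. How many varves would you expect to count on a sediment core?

13916 varves

Expected varves over 13922 years: 13922.
Subtracting the 6 varves not captured gives 13922 − 6 = 13916 varves in the record.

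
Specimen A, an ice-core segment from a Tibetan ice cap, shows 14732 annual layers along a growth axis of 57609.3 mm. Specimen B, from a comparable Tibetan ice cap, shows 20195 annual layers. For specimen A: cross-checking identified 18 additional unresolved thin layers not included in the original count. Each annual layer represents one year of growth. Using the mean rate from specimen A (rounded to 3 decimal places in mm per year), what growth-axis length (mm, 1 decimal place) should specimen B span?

Specimen A: correcting the raw count gives 14732 + 18 = 14750 true annual layers.
A: 57609.3 mm over 14750 years gives 57609.3 / 14750 ≈ 3.906 mm/yr.
For B, 3.906 mm/year × 20195 years = 78881.7 mm.

78881.7 mm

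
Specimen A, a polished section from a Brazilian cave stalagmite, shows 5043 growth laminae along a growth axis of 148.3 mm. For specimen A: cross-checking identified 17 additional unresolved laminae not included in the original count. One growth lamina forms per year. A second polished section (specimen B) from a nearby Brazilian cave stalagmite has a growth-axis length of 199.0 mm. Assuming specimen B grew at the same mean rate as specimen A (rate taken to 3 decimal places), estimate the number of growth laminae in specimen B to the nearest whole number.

Specimen A: adjusted count: 5043 + 17 = 5060 growth laminae.
A: Extension rate ≈ 148.3 / 5060 = 0.029 mm/yr.
B spans 199.0 / 0.029 = 6862.07 years ≈ 6862 growth laminae.

6862 growth laminae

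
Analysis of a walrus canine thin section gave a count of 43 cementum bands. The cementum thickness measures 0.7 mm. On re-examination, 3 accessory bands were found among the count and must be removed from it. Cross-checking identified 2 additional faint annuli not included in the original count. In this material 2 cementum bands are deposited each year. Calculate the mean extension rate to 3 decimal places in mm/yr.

Correcting the raw count gives 43 − 3 + 2 = 42 true cementum bands.
Dividing by 2 cementum bands per year: 42 / 2 = 21 years.
Mean rate = 0.7 mm / 21 years ≈ 0.033 mm/yr.

0.033 mm/yr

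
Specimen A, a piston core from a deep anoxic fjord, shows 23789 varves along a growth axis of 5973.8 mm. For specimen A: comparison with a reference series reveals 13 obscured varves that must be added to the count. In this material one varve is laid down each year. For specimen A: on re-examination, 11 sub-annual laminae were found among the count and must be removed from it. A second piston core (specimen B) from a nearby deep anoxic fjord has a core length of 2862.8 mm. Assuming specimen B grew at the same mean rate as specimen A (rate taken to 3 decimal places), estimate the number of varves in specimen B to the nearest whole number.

Specimen A: after corrections the count is 23789 − 11 + 13 = 23791 varves.
A: 5973.8 mm over 23791 years gives 5973.8 / 23791 ≈ 0.251 mm per year.
Specimen B: 2862.8 mm / 0.251 mm per year = 11405.58 years ≈ 11406 varves.

11406 varves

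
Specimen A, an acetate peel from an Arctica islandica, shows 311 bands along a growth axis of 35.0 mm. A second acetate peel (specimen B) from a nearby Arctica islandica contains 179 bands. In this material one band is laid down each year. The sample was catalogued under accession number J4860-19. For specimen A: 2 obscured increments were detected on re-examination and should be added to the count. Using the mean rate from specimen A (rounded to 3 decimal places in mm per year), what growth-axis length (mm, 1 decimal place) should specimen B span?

20.0 mm

Specimen A: correcting the raw count gives 311 + 2 = 313 true bands.
A: 35.0 mm over 313 years gives 35.0 / 313 ≈ 0.112 mm/year.
Length of B = 0.112 × 179 = 20.0 mm.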